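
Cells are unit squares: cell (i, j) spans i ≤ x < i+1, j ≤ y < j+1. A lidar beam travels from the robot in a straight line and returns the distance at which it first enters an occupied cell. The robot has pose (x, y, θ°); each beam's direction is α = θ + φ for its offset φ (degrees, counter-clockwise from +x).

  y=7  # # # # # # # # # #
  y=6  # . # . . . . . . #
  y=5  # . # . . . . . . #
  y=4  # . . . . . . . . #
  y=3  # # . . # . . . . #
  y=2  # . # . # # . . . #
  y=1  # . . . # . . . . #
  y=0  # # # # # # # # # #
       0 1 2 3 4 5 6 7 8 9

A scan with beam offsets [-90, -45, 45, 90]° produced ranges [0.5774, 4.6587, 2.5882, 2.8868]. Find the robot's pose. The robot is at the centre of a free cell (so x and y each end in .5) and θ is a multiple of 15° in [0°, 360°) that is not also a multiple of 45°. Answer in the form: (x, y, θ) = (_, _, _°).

The pose lattice has 40·16 = 640 candidates. Test each by forward raycasting.
  (3.5, 6.5, 240°): beam 2 = 0.5176 ≠ 4.6587 ✗
  (7.5, 1.5, 255°): beam 1 = 1.9319 ≠ 0.5774 ✗
  (4.5, 5.5, 30°): beam 1 = 2.8868 ≠ 0.5774 ✗
  (7.5, 6.5, 285°): beam 1 = 4.6587 ≠ 0.5774 ✗
  …
  (4.5, 4.5, 30°): r_1=0.5774, r_2=4.6587, r_3=2.5882, r_4=2.8868 — all match ✓
No second candidate reproduces the full scan.

(x, y, θ) = (4.5, 4.5, 30°)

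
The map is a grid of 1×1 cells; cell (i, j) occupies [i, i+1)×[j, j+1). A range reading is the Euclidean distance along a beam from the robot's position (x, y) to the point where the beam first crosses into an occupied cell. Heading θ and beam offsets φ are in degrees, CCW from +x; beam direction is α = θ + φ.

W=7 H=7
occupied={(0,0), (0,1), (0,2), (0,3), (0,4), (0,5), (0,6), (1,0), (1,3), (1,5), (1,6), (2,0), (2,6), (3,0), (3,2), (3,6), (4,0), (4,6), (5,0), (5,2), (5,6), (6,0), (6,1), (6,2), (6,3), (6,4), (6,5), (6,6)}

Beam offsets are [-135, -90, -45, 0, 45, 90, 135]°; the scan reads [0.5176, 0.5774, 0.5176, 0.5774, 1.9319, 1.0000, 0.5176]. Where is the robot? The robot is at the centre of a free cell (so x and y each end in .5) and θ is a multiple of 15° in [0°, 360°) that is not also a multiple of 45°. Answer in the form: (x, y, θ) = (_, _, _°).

Enumerate (i+0.5, j+0.5, θ) over the 21 free cells and 16 admissible headings. For each, cast all 7 beams and compare to the given ranges.
  (5.5, 1.5, 105°): beam 1 = 0.5774 ≠ 0.5176 ✗
  (4.5, 2.5, 30°): beam 1 = 1.5529 ≠ 0.5176 ✗
  (1.5, 2.5, 120°): beam 1 = 1.5529 ≠ 0.5176 ✗
  …
  (5.5, 1.5, 120°): r_1=0.5176, r_2=0.5774, r_3=0.5176, r_4=0.5774, r_5=1.9319, r_6=1.0000, r_7=0.5176 — all match ✓
Unique over the lattice → pose = (5.5, 1.5, 120°).

(x, y, θ) = (5.5, 1.5, 120°)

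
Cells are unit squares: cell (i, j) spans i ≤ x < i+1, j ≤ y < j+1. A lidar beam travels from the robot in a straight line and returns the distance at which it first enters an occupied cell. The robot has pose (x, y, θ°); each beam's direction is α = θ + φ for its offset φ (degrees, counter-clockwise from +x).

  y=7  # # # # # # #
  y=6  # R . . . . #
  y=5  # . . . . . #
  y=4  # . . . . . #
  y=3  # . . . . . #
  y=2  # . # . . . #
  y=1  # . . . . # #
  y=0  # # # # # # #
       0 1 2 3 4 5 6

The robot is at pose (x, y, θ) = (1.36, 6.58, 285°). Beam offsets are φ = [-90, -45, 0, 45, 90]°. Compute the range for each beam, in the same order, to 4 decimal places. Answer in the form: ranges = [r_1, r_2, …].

ranges = [0.3727, 0.7200, 3.7063, 5.3578, 1.6228]

beam 1: φ=-90°, α=195°
  d=(-0.9659,-0.2588)  start (1,6)  tX=0.3727 tY=2.2409  stride 1/|dx|=1.0353 1/|dy|=3.8637
    cross x-line → (0,6), t=0.3727 (wall)
  → r_1 = 0.3727
beam 2: φ=-45°, α=240°
  d=(-0.5000,-0.8660)  start (1,6)  tX=0.7200 tY=0.6697  stride 1/|dx|=2.0000 1/|dy|=1.1547
    cross y-line → (1,5), t=0.6697
    cross x-line → (0,5), t=0.7200 (wall)
  → r_2 = 0.7200
beam 3: φ=0°, α=285°
  d=(0.2588,-0.9659)  start (1,6)  tX=2.4728 tY=0.6005  stride 1/|dx|=3.8637 1/|dy|=1.0353
    cross y-line → (1,5), t=0.6005
    cross y-line → (1,4), t=1.6357
    cross x-line → (2,4), t=2.4728
    cross y-line → (2,3), t=2.6710
    cross y-line → (2,2), t=3.7063 (wall)
  → r_3 = 3.7063
beam 4: φ=45°, α=330°
  d=(0.8660,-0.5000)  start (1,6)  tX=0.7390 tY=1.1600  stride 1/|dx|=1.1547 1/|dy|=2.0000
    cross x-line → (2,6), t=0.7390
    cross y-line → (2,5), t=1.1600
    cross x-line → (3,5), t=1.8937
    cross x-line → (4,5), t=3.0484
    cross y-line → (4,4), t=3.1600
    cross x-line → (5,4), t=4.2031
    cross y-line → (5,3), t=5.1600
    cross x-line → (6,3), t=5.3578 (wall)
  → r_4 = 5.3578
beam 5: φ=90°, α=15°
  d=(0.9659,0.2588)  start (1,6)  tX=0.6626 tY=1.6228  stride 1/|dx|=1.0353 1/|dy|=3.8637
    cross x-line → (2,6), t=0.6626
    cross y-line → (2,7), t=1.6228 (wall)
  → r_5 = 1.6228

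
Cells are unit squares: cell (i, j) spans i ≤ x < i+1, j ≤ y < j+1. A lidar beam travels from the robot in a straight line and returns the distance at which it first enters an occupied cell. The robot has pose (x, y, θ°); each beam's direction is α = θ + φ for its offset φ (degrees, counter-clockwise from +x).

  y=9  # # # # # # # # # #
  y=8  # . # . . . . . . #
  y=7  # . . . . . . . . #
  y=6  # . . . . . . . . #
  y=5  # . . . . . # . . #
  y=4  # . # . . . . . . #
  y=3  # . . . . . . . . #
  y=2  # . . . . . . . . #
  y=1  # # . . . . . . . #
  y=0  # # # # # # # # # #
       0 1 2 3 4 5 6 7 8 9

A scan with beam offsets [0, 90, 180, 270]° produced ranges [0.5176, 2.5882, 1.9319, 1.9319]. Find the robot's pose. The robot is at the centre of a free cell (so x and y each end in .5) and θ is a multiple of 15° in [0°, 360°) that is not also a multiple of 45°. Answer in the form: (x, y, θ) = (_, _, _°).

(x, y, θ) = (8.5, 6.5, 15°)

The pose lattice has 60·16 = 960 candidates. Test each by forward raycasting.
  (1.5, 3.5, 15°): beam 1 = 7.7646 ≠ 0.5176 ✗
  (5.5, 8.5, 120°): beam 1 = 0.5774 ≠ 0.5176 ✗
  (4.5, 4.5, 345°): beam 1 = 4.6587 ≠ 0.5176 ✗
  …
  (8.5, 6.5, 15°): r_1=0.5176, r_2=2.5882, r_3=1.9319, r_4=1.9319 — all match ✓
Only this pose fits every beam.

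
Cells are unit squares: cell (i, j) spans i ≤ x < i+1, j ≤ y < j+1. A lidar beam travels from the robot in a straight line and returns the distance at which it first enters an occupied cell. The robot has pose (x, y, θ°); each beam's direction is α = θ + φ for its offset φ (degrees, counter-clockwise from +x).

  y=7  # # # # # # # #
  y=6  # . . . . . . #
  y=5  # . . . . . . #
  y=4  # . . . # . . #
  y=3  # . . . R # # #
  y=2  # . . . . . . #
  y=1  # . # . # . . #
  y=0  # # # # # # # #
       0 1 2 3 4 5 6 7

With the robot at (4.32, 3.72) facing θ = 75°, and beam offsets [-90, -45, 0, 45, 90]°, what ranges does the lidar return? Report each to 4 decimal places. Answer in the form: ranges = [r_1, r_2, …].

beam 1: φ=-90°, α=345°
  d=(0.9659,-0.2588)  start (4,3)  tX=0.7040 tY=2.7819  stride 1/|dx|=1.0353 1/|dy|=3.8637
    cross x-line → (5,3), t=0.7040 (wall)
  → r_1 = 0.7040
beam 2: φ=-45°, α=30°
  d=(0.8660,0.5000)  start (4,3)  tX=0.7852 tY=0.5600  stride 1/|dx|=1.1547 1/|dy|=2.0000
    cross y-line → (4,4), t=0.5600 (wall)
  → r_2 = 0.5600
beam 3: φ=0°, α=75°
  d=(0.2588,0.9659)  start (4,3)  tX=2.6273 tY=0.2899  stride 1/|dx|=3.8637 1/|dy|=1.0353
    cross y-line → (4,4), t=0.2899 (wall)
  → r_3 = 0.2899
beam 4: φ=45°, α=120°
  d=(-0.5000,0.8660)  start (4,3)  tX=0.6400 tY=0.3233  stride 1/|dx|=2.0000 1/|dy|=1.1547
    cross y-line → (4,4), t=0.3233 (wall)
  → r_4 = 0.3233
beam 5: φ=90°, α=165°
  d=(-0.9659,0.2588)  start (4,3)  tX=0.3313 tY=1.0818  stride 1/|dx|=1.0353 1/|dy|=3.8637
    cross x-line → (3,3), t=0.3313
    cross y-line → (3,4), t=1.0818
    cross x-line → (2,4), t=1.3666
    cross x-line → (1,4), t=2.4018
    cross x-line → (0,4), t=3.4371 (wall)
  → r_5 = 3.4371

ranges = [0.7040, 0.5600, 0.2899, 0.3233, 3.4371]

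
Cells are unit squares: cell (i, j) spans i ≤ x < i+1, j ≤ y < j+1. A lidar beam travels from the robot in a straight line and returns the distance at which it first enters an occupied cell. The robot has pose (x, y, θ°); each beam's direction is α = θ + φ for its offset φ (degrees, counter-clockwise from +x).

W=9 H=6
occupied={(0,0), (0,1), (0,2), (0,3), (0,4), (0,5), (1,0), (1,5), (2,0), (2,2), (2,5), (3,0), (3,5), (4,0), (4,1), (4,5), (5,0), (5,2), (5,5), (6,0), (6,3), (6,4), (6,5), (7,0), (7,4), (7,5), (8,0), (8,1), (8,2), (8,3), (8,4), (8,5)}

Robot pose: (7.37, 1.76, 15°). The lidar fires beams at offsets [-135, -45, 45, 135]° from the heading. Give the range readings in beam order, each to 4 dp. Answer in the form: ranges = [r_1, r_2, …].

ranges = [0.8776, 0.7275, 1.2600, 1.5819]

beam 1: φ=-135°, α=240°
  dir = (cos 240°, sin 240°) = (-0.5000, -0.8660); from cell (7,1)
  next x-line at t=0.7400, next y-line at t=0.8776; Δt_x=2.0000, Δt_y=1.1547
    x: enter (6,1) at t=0.7400
    y: enter (6,0) at t=0.8776 ← occupied
  → r_1 = 0.8776
beam 2: φ=-45°, α=330°
  dir = (cos 330°, sin 330°) = (0.8660, -0.5000); from cell (7,1)
  next x-line at t=0.7275, next y-line at t=1.5200; Δt_x=1.1547, Δt_y=2.0000
    x: enter (8,1) at t=0.7275 ← occupied
  → r_2 = 0.7275
beam 3: φ=45°, α=60°
  dir = (cos 60°, sin 60°) = (0.5000, 0.8660); from cell (7,1)
  next x-line at t=1.2600, next y-line at t=0.2771; Δt_x=2.0000, Δt_y=1.1547
    y: enter (7,2) at t=0.2771
    x: enter (8,2) at t=1.2600 ← occupied
  → r_3 = 1.2600
beam 4: φ=135°, α=150°
  dir = (cos 150°, sin 150°) = (-0.8660, 0.5000); from cell (7,1)
  next x-line at t=0.4272, next y-line at t=0.4800; Δt_x=1.1547, Δt_y=2.0000
    x: enter (6,1) at t=0.4272
    y: enter (6,2) at t=0.4800
    x: enter (5,2) at t=1.5819 ← occupied
  → r_4 = 1.5819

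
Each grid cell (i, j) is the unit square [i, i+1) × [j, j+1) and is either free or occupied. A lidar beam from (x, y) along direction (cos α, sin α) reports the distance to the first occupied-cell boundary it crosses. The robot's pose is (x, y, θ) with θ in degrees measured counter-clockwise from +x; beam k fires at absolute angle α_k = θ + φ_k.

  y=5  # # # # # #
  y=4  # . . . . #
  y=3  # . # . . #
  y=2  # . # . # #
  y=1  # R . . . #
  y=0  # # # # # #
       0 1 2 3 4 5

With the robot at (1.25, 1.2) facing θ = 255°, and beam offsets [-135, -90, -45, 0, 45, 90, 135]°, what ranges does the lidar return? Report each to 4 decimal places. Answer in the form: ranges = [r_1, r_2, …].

ranges = [0.5000, 0.2588, 0.2887, 0.2071, 0.2309, 0.7727, 1.6000]

beam 1: φ=-135°, α=120°
  dir = (cos 120°, sin 120°) = (-0.5000, 0.8660); from cell (1,1)
  next x-line at t=0.5000, next y-line at t=0.9238; Δt_x=2.0000, Δt_y=1.1547
    x: enter (0,1) at t=0.5000 ← occupied
  → r_1 = 0.5000
beam 2: φ=-90°, α=165°
  dir = (cos 165°, sin 165°) = (-0.9659, 0.2588); from cell (1,1)
  next x-line at t=0.2588, next y-line at t=3.0910; Δt_x=1.0353, Δt_y=3.8637
    x: enter (0,1) at t=0.2588 ← occupied
  → r_2 = 0.2588
beam 3: φ=-45°, α=210°
  dir = (cos 210°, sin 210°) = (-0.8660, -0.5000); from cell (1,1)
  next x-line at t=0.2887, next y-line at t=0.4000; Δt_x=1.1547, Δt_y=2.0000
    x: enter (0,1) at t=0.2887 ← occupied
  → r_3 = 0.2887
beam 4: φ=0°, α=255°
  dir = (cos 255°, sin 255°) = (-0.2588, -0.9659); from cell (1,1)
  next x-line at t=0.9659, next y-line at t=0.2071; Δt_x=3.8637, Δt_y=1.0353
    y: enter (1,0) at t=0.2071 ← occupied
  → r_4 = 0.2071
beam 5: φ=45°, α=300°
  dir = (cos 300°, sin 300°) = (0.5000, -0.8660); from cell (1,1)
  next x-line at t=1.5000, next y-line at t=0.2309; Δt_x=2.0000, Δt_y=1.1547
    y: enter (1,0) at t=0.2309 ← occupied
  → r_5 = 0.2309
beam 6: φ=90°, α=345°
  dir = (cos 345°, sin 345°) = (0.9659, -0.2588); from cell (1,1)
  next x-line at t=0.7765, next y-line at t=0.7727; Δt_x=1.0353, Δt_y=3.8637
    y: enter (1,0) at t=0.7727 ← occupied
  → r_6 = 0.7727
beam 7: φ=135°, α=30°
  dir = (cos 30°, sin 30°) = (0.8660, 0.5000); from cell (1,1)
  next x-line at t=0.8660, next y-line at t=1.6000; Δt_x=1.1547, Δt_y=2.0000
    x: enter (2,1) at t=0.8660
    y: enter (2,2) at t=1.6000 ← occupied
  → r_7 = 1.6000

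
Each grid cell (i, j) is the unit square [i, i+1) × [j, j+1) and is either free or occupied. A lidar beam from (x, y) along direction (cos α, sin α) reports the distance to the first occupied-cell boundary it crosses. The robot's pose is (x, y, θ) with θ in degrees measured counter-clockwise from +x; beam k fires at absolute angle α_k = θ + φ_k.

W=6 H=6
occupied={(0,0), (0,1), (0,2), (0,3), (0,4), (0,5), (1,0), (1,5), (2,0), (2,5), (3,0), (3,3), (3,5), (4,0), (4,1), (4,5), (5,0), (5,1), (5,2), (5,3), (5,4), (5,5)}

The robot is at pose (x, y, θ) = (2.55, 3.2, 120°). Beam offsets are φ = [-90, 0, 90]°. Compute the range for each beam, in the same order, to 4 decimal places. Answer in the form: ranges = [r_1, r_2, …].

ranges = [0.5196, 2.0785, 1.7898]

beam 1: φ=-90°, α=30°
  dir = (cos 30°, sin 30°) = (0.8660, 0.5000); from cell (2,3)
  next x-line at t=0.5196, next y-line at t=1.6000; Δt_x=1.1547, Δt_y=2.0000
    x: enter (3,3) at t=0.5196 ← occupied
  → r_1 = 0.5196
beam 2: φ=0°, α=120°
  dir = (cos 120°, sin 120°) = (-0.5000, 0.8660); from cell (2,3)
  next x-line at t=1.1000, next y-line at t=0.9238; Δt_x=2.0000, Δt_y=1.1547
    y: enter (2,4) at t=0.9238
    x: enter (1,4) at t=1.1000
    y: enter (1,5) at t=2.0785 ← occupied
  → r_2 = 2.0785
beam 3: φ=90°, α=210°
  dir = (cos 210°, sin 210°) = (-0.8660, -0.5000); from cell (2,3)
  next x-line at t=0.6351, next y-line at t=0.4000; Δt_x=1.1547, Δt_y=2.0000
    y: enter (2,2) at t=0.4000
    x: enter (1,2) at t=0.6351
    x: enter (0,2) at t=1.7898 ← occupied
  → r_3 = 1.7898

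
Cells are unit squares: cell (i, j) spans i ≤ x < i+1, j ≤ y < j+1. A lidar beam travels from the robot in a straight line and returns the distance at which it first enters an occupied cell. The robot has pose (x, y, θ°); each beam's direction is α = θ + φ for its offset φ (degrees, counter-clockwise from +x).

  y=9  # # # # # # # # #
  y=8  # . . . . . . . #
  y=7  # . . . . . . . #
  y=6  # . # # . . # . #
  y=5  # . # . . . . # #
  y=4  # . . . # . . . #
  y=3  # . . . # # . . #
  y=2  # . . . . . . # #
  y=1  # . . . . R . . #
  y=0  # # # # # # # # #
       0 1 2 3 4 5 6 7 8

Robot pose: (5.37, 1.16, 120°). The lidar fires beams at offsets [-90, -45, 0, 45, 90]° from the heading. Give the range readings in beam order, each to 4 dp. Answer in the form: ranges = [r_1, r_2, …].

ranges = [1.8822, 1.9049, 2.1246, 4.5242, 0.3200]

beam 1: φ=-90°, α=30°
  d=(0.8660,0.5000)  start (5,1)  tX=0.7275 tY=1.6800  stride 1/|dx|=1.1547 1/|dy|=2.0000
    cross x-line → (6,1), t=0.7275
    cross y-line → (6,2), t=1.6800
    cross x-line → (7,2), t=1.8822 (wall)
  → r_1 = 1.8822
beam 2: φ=-45°, α=75°
  d=(0.2588,0.9659)  start (5,1)  tX=2.4341 tY=0.8696  stride 1/|dx|=3.8637 1/|dy|=1.0353
    cross y-line → (5,2), t=0.8696
    cross y-line → (5,3), t=1.9049 (wall)
  → r_2 = 1.9049
beam 3: φ=0°, α=120°
  d=(-0.5000,0.8660)  start (5,1)  tX=0.7400 tY=0.9699  stride 1/|dx|=2.0000 1/|dy|=1.1547
    cross x-line → (4,1), t=0.7400
    cross y-line → (4,2), t=0.9699
    cross y-line → (4,3), t=2.1246 (wall)
  → r_3 = 2.1246
beam 4: φ=45°, α=165°
  d=(-0.9659,0.2588)  start (5,1)  tX=0.3831 tY=3.2455  stride 1/|dx|=1.0353 1/|dy|=3.8637
    cross x-line → (4,1), t=0.3831
    cross x-line → (3,1), t=1.4183
    cross x-line → (2,1), t=2.4536
    cross y-line → (2,2), t=3.2455
    cross x-line → (1,2), t=3.4889
    cross x-line → (0,2), t=4.5242 (wall)
  → r_4 = 4.5242
beam 5: φ=90°, α=210°
  d=(-0.8660,-0.5000)  start (5,1)  tX=0.4272 tY=0.3200  stride 1/|dx|=1.1547 1/|dy|=2.0000
    cross y-line → (5,0), t=0.3200 (wall)
  → r_5 = 0.3200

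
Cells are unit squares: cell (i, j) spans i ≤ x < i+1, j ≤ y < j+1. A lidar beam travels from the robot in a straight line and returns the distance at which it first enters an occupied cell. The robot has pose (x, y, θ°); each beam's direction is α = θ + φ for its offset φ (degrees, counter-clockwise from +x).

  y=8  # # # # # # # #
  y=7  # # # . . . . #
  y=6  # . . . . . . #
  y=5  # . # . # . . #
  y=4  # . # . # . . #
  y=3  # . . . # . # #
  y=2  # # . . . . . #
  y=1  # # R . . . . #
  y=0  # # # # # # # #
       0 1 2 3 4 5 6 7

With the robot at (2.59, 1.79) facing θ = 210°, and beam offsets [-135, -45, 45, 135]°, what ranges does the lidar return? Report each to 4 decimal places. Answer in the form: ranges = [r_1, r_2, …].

beam 1: φ=-135°, α=75°
  dir = (cos 75°, sin 75°) = (0.2588, 0.9659); from cell (2,1)
  next x-line at t=1.5841, next y-line at t=0.2174; Δt_x=3.8637, Δt_y=1.0353
    y: enter (2,2) at t=0.2174
    y: enter (2,3) at t=1.2527
    x: enter (3,3) at t=1.5841
    y: enter (3,4) at t=2.2880
    y: enter (3,5) at t=3.3232
    y: enter (3,6) at t=4.3585
    y: enter (3,7) at t=5.3938
    x: enter (4,7) at t=5.4478
    y: enter (4,8) at t=6.4291 ← occupied
  → r_1 = 6.4291
beam 2: φ=-45°, α=165°
  dir = (cos 165°, sin 165°) = (-0.9659, 0.2588); from cell (2,1)
  next x-line at t=0.6108, next y-line at t=0.8114; Δt_x=1.0353, Δt_y=3.8637
    x: enter (1,1) at t=0.6108 ← occupied
  → r_2 = 0.6108
beam 3: φ=45°, α=255°
  dir = (cos 255°, sin 255°) = (-0.2588, -0.9659); from cell (2,1)
  next x-line at t=2.2796, next y-line at t=0.8179; Δt_x=3.8637, Δt_y=1.0353
    y: enter (2,0) at t=0.8179 ← occupied
  → r_3 = 0.8179
beam 4: φ=135°, α=345°
  dir = (cos 345°, sin 345°) = (0.9659, -0.2588); from cell (2,1)
  next x-line at t=0.4245, next y-line at t=3.0523; Δt_x=1.0353, Δt_y=3.8637
    x: enter (3,1) at t=0.4245
    x: enter (4,1) at t=1.4597
    x: enter (5,1) at t=2.4950
    y: enter (5,0) at t=3.0523 ← occupied
  → r_4 = 3.0523

ranges = [6.4291, 0.6108, 0.8179, 3.0523]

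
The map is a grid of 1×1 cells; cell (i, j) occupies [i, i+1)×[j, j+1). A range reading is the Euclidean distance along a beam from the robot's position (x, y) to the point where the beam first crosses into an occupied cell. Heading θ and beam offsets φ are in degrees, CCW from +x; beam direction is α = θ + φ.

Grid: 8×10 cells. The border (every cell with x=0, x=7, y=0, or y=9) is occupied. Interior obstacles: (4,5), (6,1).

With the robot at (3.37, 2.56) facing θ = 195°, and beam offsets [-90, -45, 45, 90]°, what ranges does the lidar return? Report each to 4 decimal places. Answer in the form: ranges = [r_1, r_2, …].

ranges = [6.6672, 2.7366, 1.8013, 1.6150]

beam 1: φ=-90°, α=105°
  d=(-0.2588,0.9659)  start (3,2)  tX=1.4296 tY=0.4555  stride 1/|dx|=3.8637 1/|dy|=1.0353
    cross y-line → (3,3), t=0.4555
    cross x-line → (2,3), t=1.4296
    cross y-line → (2,4), t=1.4908
    cross y-line → (2,5), t=2.5261
    cross y-line → (2,6), t=3.5614
    cross y-line → (2,7), t=4.5966
    cross x-line → (1,7), t=5.2933
    cross y-line → (1,8), t=5.6319
    cross y-line → (1,9), t=6.6672 (wall)
  → r_1 = 6.6672
beam 2: φ=-45°, α=150°
  d=(-0.8660,0.5000)  start (3,2)  tX=0.4272 tY=0.8800  stride 1/|dx|=1.1547 1/|dy|=2.0000
    cross x-line → (2,2), t=0.4272
    cross y-line → (2,3), t=0.8800
    cross x-line → (1,3), t=1.5819
    cross x-line → (0,3), t=2.7366 (wall)
  → r_2 = 2.7366
beam 3: φ=45°, α=240°
  d=(-0.5000,-0.8660)  start (3,2)  tX=0.7400 tY=0.6466  stride 1/|dx|=2.0000 1/|dy|=1.1547
    cross y-line → (3,1), t=0.6466
    cross x-line → (2,1), t=0.7400
    cross y-line → (2,0), t=1.8013 (wall)
  → r_3 = 1.8013
beam 4: φ=90°, α=285°
  d=(0.2588,-0.9659)  start (3,2)  tX=2.4341 tY=0.5798  stride 1/|dx|=3.8637 1/|dy|=1.0353
    cross y-line → (3,1), t=0.5798
    cross y-line → (3,0), t=1.6150 (wall)
  → r_4 = 1.6150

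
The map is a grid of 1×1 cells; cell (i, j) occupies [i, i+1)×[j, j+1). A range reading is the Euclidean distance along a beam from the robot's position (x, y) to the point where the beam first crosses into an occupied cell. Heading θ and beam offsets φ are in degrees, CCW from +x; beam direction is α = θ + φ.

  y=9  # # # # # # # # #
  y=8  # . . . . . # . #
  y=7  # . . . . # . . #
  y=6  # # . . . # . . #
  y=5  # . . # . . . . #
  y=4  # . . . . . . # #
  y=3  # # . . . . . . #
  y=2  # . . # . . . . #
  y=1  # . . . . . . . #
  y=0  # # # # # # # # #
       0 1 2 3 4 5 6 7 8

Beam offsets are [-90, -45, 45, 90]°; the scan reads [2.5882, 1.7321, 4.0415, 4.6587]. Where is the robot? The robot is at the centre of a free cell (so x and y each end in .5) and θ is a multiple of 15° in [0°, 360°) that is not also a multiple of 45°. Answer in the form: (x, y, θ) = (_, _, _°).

Enumerate (i+0.5, j+0.5, θ) over the 48 free cells and 16 admissible headings. For each, cast all 4 beams and compare to the given ranges.
  (1.5, 4.5, 195°): beam 1 = 1.5529 ≠ 2.5882 ✗
  (7.5, 8.5, 75°): beam 1 = 0.5176 ≠ 2.5882 ✗
  (2.5, 8.5, 330°): beam 1 = 1.7321 ≠ 2.5882 ✗
  (6.5, 5.5, 15°): beam 1 = 4.6587 ≠ 2.5882 ✗
  (4.5, 8.5, 330°): beam 1 = 2.8868 ≠ 2.5882 ✗
  …
  (3.5, 4.5, 255°): r_1=2.5882, r_2=1.7321, r_3=4.0415, r_4=4.6587 — all match ✓
Unique over the lattice → pose = (3.5, 4.5, 255°).

(x, y, θ) = (3.5, 4.5, 255°)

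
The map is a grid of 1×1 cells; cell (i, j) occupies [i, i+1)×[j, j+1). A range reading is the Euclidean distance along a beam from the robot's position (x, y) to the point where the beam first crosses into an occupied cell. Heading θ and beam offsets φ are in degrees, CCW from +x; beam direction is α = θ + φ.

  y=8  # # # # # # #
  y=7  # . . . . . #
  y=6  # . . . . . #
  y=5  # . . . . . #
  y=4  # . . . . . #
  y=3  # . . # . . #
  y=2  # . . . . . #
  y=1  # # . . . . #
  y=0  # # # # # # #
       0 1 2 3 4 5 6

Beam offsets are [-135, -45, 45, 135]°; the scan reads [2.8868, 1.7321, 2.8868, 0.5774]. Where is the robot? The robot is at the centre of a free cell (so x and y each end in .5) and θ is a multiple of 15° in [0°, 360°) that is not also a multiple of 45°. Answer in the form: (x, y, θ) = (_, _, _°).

(x, y, θ) = (3.5, 2.5, 285°)

The pose lattice has 33·16 = 528 candidates. Test each by forward raycasting.
  (2.5, 3.5, 150°): beam 1 = 0.5176 ≠ 2.8868 ✗
  (1.5, 2.5, 300°): beam 1 = 0.5176 ≠ 2.8868 ✗
  (1.5, 2.5, 255°): beam 1 = 1.0000 ≠ 2.8868 ✗
  (3.5, 7.5, 240°): beam 1 = 0.5176 ≠ 2.8868 ✗
  …
  (3.5, 2.5, 285°): r_1=2.8868, r_2=1.7321, r_3=2.8868, r_4=0.5774 — all match ✓
No second candidate reproduces the full scan.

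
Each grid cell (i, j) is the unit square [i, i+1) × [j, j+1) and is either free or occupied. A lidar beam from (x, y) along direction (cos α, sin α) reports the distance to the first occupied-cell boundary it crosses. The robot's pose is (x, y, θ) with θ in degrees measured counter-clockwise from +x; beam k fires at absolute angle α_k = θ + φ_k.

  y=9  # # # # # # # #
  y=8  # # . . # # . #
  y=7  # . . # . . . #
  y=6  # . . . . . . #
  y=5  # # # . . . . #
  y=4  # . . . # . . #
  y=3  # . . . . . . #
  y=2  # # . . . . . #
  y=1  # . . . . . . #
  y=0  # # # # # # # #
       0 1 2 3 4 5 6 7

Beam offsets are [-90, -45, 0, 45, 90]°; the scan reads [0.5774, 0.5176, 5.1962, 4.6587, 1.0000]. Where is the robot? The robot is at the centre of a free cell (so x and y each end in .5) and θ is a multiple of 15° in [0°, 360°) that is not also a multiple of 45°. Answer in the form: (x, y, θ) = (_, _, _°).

(x, y, θ) = (2.5, 6.5, 330°)

Enumerate (i+0.5, j+0.5, θ) over the 40 free cells and 16 admissible headings. For each, cast all 5 beams and compare to the given ranges.
  (3.5, 5.5, 210°): beam 1 = 3.0000 ≠ 0.5774 ✗
  (1.5, 6.5, 285°): beam 1 = 0.5176 ≠ 0.5774 ✗
  (3.5, 4.5, 60°): beam 3 = 4.0415 ≠ 5.1962 ✗
  …
  (2.5, 6.5, 330°): r_1=0.5774, r_2=0.5176, r_3=5.1962, r_4=4.6587, r_5=1.0000 — all match ✓
No second candidate reproduces the full scan.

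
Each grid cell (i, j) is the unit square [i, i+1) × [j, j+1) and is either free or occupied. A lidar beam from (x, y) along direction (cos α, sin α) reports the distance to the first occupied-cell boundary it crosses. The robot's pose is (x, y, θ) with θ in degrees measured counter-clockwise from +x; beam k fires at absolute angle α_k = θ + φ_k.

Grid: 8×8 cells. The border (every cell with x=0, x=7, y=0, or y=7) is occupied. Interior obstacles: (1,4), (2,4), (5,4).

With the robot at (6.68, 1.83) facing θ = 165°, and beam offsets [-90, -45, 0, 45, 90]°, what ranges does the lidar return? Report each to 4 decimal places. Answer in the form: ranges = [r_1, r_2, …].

beam 1: φ=-90°, α=75°
  d=(0.2588,0.9659)  start (6,1)  tX=1.2364 tY=0.1760  stride 1/|dx|=3.8637 1/|dy|=1.0353
    cross y-line → (6,2), t=0.1760
    cross y-line → (6,3), t=1.2113
    cross x-line → (7,3), t=1.2364 (wall)
  → r_1 = 1.2364
beam 2: φ=-45°, α=120°
  d=(-0.5000,0.8660)  start (6,1)  tX=1.3600 tY=0.1963  stride 1/|dx|=2.0000 1/|dy|=1.1547
    cross y-line → (6,2), t=0.1963
    cross y-line → (6,3), t=1.3510
    cross x-line → (5,3), t=1.3600
    cross y-line → (5,4), t=2.5057 (wall)
  → r_2 = 2.5057
beam 3: φ=0°, α=165°
  d=(-0.9659,0.2588)  start (6,1)  tX=0.7040 tY=0.6568  stride 1/|dx|=1.0353 1/|dy|=3.8637
    cross y-line → (6,2), t=0.6568
    cross x-line → (5,2), t=0.7040
    cross x-line → (4,2), t=1.7393
    cross x-line → (3,2), t=2.7745
    cross x-line → (2,2), t=3.8098
    cross y-line → (2,3), t=4.5205
    cross x-line → (1,3), t=4.8451
    cross x-line → (0,3), t=5.8804 (wall)
  → r_3 = 5.8804
beam 4: φ=45°, α=210°
  d=(-0.8660,-0.5000)  start (6,1)  tX=0.7852 tY=1.6600  stride 1/|dx|=1.1547 1/|dy|=2.0000
    cross x-line → (5,1), t=0.7852
    cross y-line → (5,0), t=1.6600 (wall)
  → r_4 = 1.6600
beam 5: φ=90°, α=255°
  d=(-0.2588,-0.9659)  start (6,1)  tX=2.6273 tY=0.8593  stride 1/|dx|=3.8637 1/|dy|=1.0353
    cross y-line → (6,0), t=0.8593 (wall)
  → r_5 = 0.8593

ranges = [1.2364, 2.5057, 5.8804, 1.6600, 0.8593]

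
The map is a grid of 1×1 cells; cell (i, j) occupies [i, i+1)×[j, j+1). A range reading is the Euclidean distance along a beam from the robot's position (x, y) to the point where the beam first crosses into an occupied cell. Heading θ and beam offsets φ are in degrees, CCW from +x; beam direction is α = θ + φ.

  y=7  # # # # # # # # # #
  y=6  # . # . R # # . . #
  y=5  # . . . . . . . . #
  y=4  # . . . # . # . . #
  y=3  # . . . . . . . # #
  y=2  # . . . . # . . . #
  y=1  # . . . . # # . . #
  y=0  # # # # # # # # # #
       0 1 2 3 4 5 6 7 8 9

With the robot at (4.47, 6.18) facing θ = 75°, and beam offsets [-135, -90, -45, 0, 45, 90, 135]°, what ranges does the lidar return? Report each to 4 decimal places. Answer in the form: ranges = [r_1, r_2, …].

ranges = [4.8266, 0.5487, 0.6120, 0.8489, 0.9469, 1.5219, 4.0068]

beam 1: φ=-135°, α=300°
  direction (0.5000, -0.8660); cell (4,6); t to first gridline: x 1.0600, y 0.2078 (then +2.0000 / +1.1547)
    (4,5) via y @ 0.2078
    (5,5) via x @ 1.0600
    (5,4) via y @ 1.3625
    (5,3) via y @ 2.5172
    (6,3) via x @ 3.0600
    (6,2) via y @ 3.6719
    (6,1) via y @ 4.8266  # hit
  → r_1 = 4.8266
beam 2: φ=-90°, α=345°
  direction (0.9659, -0.2588); cell (4,6); t to first gridline: x 0.5487, y 0.6955 (then +1.0353 / +3.8637)
    (5,6) via x @ 0.5487  # hit
  → r_2 = 0.5487
beam 3: φ=-45°, α=30°
  direction (0.8660, 0.5000); cell (4,6); t to first gridline: x 0.6120, y 1.6400 (then +1.1547 / +2.0000)
    (5,6) via x @ 0.6120  # hit
  → r_3 = 0.6120
beam 4: φ=0°, α=75°
  direction (0.2588, 0.9659); cell (4,6); t to first gridline: x 2.0478, y 0.8489 (then +3.8637 / +1.0353)
    (4,7) via y @ 0.8489  # hit
  → r_4 = 0.8489
beam 5: φ=45°, α=120°
  direction (-0.5000, 0.8660); cell (4,6); t to first gridline: x 0.9400, y 0.9469 (then +2.0000 / +1.1547)
    (3,6) via x @ 0.9400
    (3,7) via y @ 0.9469  # hit
  → r_5 = 0.9469
beam 6: φ=90°, α=165°
  direction (-0.9659, 0.2588); cell (4,6); t to first gridline: x 0.4866, y 3.1682 (then +1.0353 / +3.8637)
    (3,6) via x @ 0.4866
    (2,6) via x @ 1.5219  # hit
  → r_6 = 1.5219
beam 7: φ=135°, α=210°
  direction (-0.8660, -0.5000); cell (4,6); t to first gridline: x 0.5427, y 0.3600 (then +1.1547 / +2.0000)
    (4,5) via y @ 0.3600
    (3,5) via x @ 0.5427
    (2,5) via x @ 1.6974
    (2,4) via y @ 2.3600
    (1,4) via x @ 2.8521
    (0,4) via x @ 4.0068  # hit
  → r_7 = 4.0068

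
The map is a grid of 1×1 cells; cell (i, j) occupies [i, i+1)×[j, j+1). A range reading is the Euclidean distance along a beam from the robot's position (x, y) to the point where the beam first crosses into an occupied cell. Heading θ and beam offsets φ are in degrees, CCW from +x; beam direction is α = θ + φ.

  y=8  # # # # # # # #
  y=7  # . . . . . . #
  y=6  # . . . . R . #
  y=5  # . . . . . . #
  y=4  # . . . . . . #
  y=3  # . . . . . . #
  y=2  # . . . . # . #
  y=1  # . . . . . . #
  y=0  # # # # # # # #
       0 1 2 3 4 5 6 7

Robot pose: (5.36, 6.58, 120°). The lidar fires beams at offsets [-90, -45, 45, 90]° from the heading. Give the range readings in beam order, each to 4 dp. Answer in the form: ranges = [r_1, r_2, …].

ranges = [1.8937, 1.4701, 4.5138, 5.0345]

beam 1: φ=-90°, α=30°
  cosα=0.8660 sinα=0.5000 | (5,6) | tMaxX 0.7390 tMaxY 0.8400 | tΔX 1.1547 tΔY 2.0000
    t=0.7390 [x] (6,6)
    t=0.8400 [y] (6,7)
    t=1.8937 [x] (7,7) — stop
  → r_1 = 1.8937
beam 2: φ=-45°, α=75°
  cosα=0.2588 sinα=0.9659 | (5,6) | tMaxX 2.4728 tMaxY 0.4348 | tΔX 3.8637 tΔY 1.0353
    t=0.4348 [y] (5,7)
    t=1.4701 [y] (5,8) — stop
  → r_2 = 1.4701
beam 3: φ=45°, α=165°
  cosα=-0.9659 sinα=0.2588 | (5,6) | tMaxX 0.3727 tMaxY 1.6228 | tΔX 1.0353 tΔY 3.8637
    t=0.3727 [x] (4,6)
    t=1.4080 [x] (3,6)
    t=1.6228 [y] (3,7)
    t=2.4433 [x] (2,7)
    t=3.4785 [x] (1,7)
    t=4.5138 [x] (0,7) — stop
  → r_3 = 4.5138
beam 4: φ=90°, α=210°
  cosα=-0.8660 sinα=-0.5000 | (5,6) | tMaxX 0.4157 tMaxY 1.1600 | tΔX 1.1547 tΔY 2.0000
    t=0.4157 [x] (4,6)
    t=1.1600 [y] (4,5)
    t=1.5704 [x] (3,5)
    t=2.7251 [x] (2,5)
    t=3.1600 [y] (2,4)
    t=3.8798 [x] (1,4)
    t=5.0345 [x] (0,4) — stop
  → r_4 = 5.0345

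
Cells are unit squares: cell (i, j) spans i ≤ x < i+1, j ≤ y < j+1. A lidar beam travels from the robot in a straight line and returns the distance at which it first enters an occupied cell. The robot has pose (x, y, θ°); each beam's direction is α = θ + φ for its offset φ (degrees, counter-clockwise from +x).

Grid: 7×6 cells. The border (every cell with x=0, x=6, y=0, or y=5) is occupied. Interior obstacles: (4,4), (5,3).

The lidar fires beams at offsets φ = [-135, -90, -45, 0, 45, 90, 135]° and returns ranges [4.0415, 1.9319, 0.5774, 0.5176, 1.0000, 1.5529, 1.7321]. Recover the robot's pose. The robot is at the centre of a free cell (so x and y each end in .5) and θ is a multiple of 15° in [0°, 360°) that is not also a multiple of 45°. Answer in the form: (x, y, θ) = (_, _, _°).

The pose lattice has 18·16 = 288 candidates. Test each by forward raycasting.
  (4.5, 1.5, 60°): beam 1 = 0.5176 ≠ 4.0415 ✗
  (1.5, 4.5, 345°): beam 1 = 0.5774 ≠ 4.0415 ✗
  (1.5, 3.5, 15°): beam 1 = 1.0000 ≠ 4.0415 ✗
  …
  (4.5, 1.5, 285°): r_1=4.0415, r_2=1.9319, r_3=0.5774, r_4=0.5176, r_5=1.0000, r_6=1.5529, r_7=1.7321 — all match ✓
Unique over the lattice → pose = (4.5, 1.5, 285°).

(x, y, θ) = (4.5, 1.5, 285°)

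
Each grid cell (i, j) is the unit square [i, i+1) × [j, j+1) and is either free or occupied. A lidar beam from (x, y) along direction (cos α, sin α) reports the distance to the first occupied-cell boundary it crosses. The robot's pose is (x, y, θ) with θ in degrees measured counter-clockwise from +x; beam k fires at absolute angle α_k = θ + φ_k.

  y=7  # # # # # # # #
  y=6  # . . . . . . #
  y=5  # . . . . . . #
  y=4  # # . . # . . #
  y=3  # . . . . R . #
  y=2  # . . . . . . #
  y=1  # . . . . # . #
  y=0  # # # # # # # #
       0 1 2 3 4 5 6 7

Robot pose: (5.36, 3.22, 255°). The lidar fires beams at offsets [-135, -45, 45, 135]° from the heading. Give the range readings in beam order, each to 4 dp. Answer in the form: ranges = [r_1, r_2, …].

beam 1: φ=-135°, α=120°
  d=(-0.5000,0.8660)  start (5,3)  tX=0.7200 tY=0.9007  stride 1/|dx|=2.0000 1/|dy|=1.1547
    cross x-line → (4,3), t=0.7200
    cross y-line → (4,4), t=0.9007 (wall)
  → r_1 = 0.9007
beam 2: φ=-45°, α=210°
  d=(-0.8660,-0.5000)  start (5,3)  tX=0.4157 tY=0.4400  stride 1/|dx|=1.1547 1/|dy|=2.0000
    cross x-line → (4,3), t=0.4157
    cross y-line → (4,2), t=0.4400
    cross x-line → (3,2), t=1.5704
    cross y-line → (3,1), t=2.4400
    cross x-line → (2,1), t=2.7251
    cross x-line → (1,1), t=3.8798
    cross y-line → (1,0), t=4.4400 (wall)
  → r_2 = 4.4400
beam 3: φ=45°, α=300°
  d=(0.5000,-0.8660)  start (5,3)  tX=1.2800 tY=0.2540  stride 1/|dx|=2.0000 1/|dy|=1.1547
    cross y-line → (5,2), t=0.2540
    cross x-line → (6,2), t=1.2800
    cross y-line → (6,1), t=1.4087
    cross y-line → (6,0), t=2.5634 (wall)
  → r_3 = 2.5634
beam 4: φ=135°, α=30°
  d=(0.8660,0.5000)  start (5,3)  tX=0.7390 tY=1.5600  stride 1/|dx|=1.1547 1/|dy|=2.0000
    cross x-line → (6,3), t=0.7390
    cross y-line → (6,4), t=1.5600
    cross x-line → (7,4), t=1.8937 (wall)
  → r_4 = 1.8937

ranges = [0.9007, 4.4400, 2.5634, 1.8937]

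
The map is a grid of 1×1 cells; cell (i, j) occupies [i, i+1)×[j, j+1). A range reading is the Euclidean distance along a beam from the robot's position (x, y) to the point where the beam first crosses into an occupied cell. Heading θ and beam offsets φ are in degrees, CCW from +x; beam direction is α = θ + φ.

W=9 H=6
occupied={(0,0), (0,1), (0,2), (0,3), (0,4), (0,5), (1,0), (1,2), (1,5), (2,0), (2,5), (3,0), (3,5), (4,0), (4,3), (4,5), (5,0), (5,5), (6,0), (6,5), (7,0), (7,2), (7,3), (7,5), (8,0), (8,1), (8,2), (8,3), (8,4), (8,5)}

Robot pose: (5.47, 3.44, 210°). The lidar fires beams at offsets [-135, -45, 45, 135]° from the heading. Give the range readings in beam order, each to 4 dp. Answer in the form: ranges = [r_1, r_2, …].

beam 1: φ=-135°, α=75°
  d=(0.2588,0.9659)  start (5,3)  tX=2.0478 tY=0.5798  stride 1/|dx|=3.8637 1/|dy|=1.0353
    cross y-line → (5,4), t=0.5798
    cross y-line → (5,5), t=1.6150 (wall)
  → r_1 = 1.6150
beam 2: φ=-45°, α=165°
  d=(-0.9659,0.2588)  start (5,3)  tX=0.4866 tY=2.1637  stride 1/|dx|=1.0353 1/|dy|=3.8637
    cross x-line → (4,3), t=0.4866 (wall)
  → r_2 = 0.4866
beam 3: φ=45°, α=255°
  d=(-0.2588,-0.9659)  start (5,3)  tX=1.8159 tY=0.4555  stride 1/|dx|=3.8637 1/|dy|=1.0353
    cross y-line → (5,2), t=0.4555
    cross y-line → (5,1), t=1.4908
    cross x-line → (4,1), t=1.8159
    cross y-line → (4,0), t=2.5261 (wall)
  → r_3 = 2.5261
beam 4: φ=135°, α=345°
  d=(0.9659,-0.2588)  start (5,3)  tX=0.5487 tY=1.7000  stride 1/|dx|=1.0353 1/|dy|=3.8637
    cross x-line → (6,3), t=0.5487
    cross x-line → (7,3), t=1.5840 (wall)
  → r_4 = 1.5840

ranges = [1.6150, 0.4866, 2.5261, 1.5840]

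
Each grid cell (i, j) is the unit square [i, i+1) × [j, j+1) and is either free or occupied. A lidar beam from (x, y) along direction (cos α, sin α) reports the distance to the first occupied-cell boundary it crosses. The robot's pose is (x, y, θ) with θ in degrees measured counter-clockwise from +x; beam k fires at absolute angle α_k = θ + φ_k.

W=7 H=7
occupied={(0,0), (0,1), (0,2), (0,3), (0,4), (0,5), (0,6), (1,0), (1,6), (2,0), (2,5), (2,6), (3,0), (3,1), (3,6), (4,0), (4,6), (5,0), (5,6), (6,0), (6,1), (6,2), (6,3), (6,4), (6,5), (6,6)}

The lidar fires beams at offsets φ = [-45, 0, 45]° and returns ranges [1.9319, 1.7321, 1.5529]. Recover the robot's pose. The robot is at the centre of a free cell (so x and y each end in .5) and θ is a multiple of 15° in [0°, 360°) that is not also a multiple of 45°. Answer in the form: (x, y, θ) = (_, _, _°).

(x, y, θ) = (5.5, 2.5, 240°)

Candidates: 23 free-cell centres × 16 headings = 368 poses. Raycast each; keep the one whose scan matches to 4 dp.
  (3.5, 5.5, 240°): beam 1 = 0.5176 ≠ 1.9319 ✗
  (3.5, 5.5, 210°): beam 1 = 0.5176 ≠ 1.9319 ✗
  (5.5, 4.5, 75°): beam 1 = 0.5774 ≠ 1.9319 ✗
  (4.5, 5.5, 165°): beam 1 = 0.5774 ≠ 1.9319 ✗
  (3.5, 3.5, 195°): beam 1 = 2.8868 ≠ 1.9319 ✗
  …
  (5.5, 2.5, 240°): r_1=1.9319, r_2=1.7321, r_3=1.5529 — all match ✓
No second candidate reproduces the full scan.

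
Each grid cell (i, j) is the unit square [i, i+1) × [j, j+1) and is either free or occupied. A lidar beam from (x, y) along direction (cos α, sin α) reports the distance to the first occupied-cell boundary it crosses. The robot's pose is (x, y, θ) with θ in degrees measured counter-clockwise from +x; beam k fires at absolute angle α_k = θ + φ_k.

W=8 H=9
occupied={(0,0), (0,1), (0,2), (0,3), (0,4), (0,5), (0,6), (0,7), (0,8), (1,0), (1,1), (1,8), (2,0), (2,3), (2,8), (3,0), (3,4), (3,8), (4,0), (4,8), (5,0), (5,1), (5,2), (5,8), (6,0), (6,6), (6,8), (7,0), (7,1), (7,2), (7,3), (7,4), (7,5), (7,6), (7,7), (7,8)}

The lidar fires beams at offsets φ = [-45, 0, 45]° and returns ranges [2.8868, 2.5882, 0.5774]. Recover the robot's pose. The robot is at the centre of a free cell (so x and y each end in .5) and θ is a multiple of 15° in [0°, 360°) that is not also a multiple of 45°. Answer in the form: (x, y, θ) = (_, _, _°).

(x, y, θ) = (3.5, 5.5, 195°)

Enumerate (i+0.5, j+0.5, θ) over the 36 free cells and 16 admissible headings. For each, cast all 3 beams and compare to the given ranges.
  (6.5, 7.5, 150°): beam 1 = 0.5176 ≠ 2.8868 ✗
  (3.5, 5.5, 15°): beam 1 = 4.0415 ≠ 2.8868 ✗
  (3.5, 6.5, 255°): beam 2 = 1.5529 ≠ 2.5882 ✗
  (2.5, 5.5, 60°): beam 1 = 3.6235 ≠ 2.8868 ✗
  …
  (3.5, 5.5, 195°): r_1=2.8868, r_2=2.5882, r_3=0.5774 — all match ✓
Unique over the lattice → pose = (3.5, 5.5, 195°).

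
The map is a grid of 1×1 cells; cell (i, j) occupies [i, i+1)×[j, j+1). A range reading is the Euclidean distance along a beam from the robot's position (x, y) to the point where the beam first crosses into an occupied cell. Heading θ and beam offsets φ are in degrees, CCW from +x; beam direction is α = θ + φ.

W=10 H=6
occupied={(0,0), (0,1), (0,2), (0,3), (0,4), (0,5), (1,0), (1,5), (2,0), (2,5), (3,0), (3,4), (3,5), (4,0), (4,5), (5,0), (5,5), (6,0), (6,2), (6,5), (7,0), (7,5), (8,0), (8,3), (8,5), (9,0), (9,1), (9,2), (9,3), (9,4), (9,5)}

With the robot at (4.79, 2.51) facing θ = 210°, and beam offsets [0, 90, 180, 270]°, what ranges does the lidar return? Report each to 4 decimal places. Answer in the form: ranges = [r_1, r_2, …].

ranges = [3.0200, 1.7436, 4.8613, 1.7205]

beam 1: φ=0°, α=210°
  direction (-0.8660, -0.5000); cell (4,2); t to first gridline: x 0.9122, y 1.0200 (then +1.1547 / +2.0000)
    (3,2) via x @ 0.9122
    (3,1) via y @ 1.0200
    (2,1) via x @ 2.0669
    (2,0) via y @ 3.0200  # hit
  → r_1 = 3.0200
beam 2: φ=90°, α=300°
  direction (0.5000, -0.8660); cell (4,2); t to first gridline: x 0.4200, y 0.5889 (then +2.0000 / +1.1547)
    (5,2) via x @ 0.4200
    (5,1) via y @ 0.5889
    (5,0) via y @ 1.7436  # hit
  → r_2 = 1.7436
beam 3: φ=180°, α=30°
  direction (0.8660, 0.5000); cell (4,2); t to first gridline: x 0.2425, y 0.9800 (then +1.1547 / +2.0000)
    (5,2) via x @ 0.2425
    (5,3) via y @ 0.9800
    (6,3) via x @ 1.3972
    (7,3) via x @ 2.5519
    (7,4) via y @ 2.9800
    (8,4) via x @ 3.7066
    (9,4) via x @ 4.8613  # hit
  → r_3 = 4.8613
beam 4: φ=270°, α=120°
  direction (-0.5000, 0.8660); cell (4,2); t to first gridline: x 1.5800, y 0.5658 (then +2.0000 / +1.1547)
    (4,3) via y @ 0.5658
    (3,3) via x @ 1.5800
    (3,4) via y @ 1.7205  # hit
  → r_4 = 1.7205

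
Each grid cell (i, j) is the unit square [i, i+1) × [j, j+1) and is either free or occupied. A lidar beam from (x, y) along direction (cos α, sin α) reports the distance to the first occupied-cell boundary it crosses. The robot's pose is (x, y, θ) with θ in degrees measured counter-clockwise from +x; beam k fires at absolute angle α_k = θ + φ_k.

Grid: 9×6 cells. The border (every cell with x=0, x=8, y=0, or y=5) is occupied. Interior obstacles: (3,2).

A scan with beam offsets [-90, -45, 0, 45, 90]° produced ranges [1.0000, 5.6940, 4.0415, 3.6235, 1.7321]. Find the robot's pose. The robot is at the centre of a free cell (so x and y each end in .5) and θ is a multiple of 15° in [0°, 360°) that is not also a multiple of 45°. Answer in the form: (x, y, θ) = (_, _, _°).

(x, y, θ) = (6.5, 4.5, 240°)

Enumerate (i+0.5, j+0.5, θ) over the 27 free cells and 16 admissible headings. For each, cast all 5 beams and compare to the given ranges.
  (6.5, 4.5, 150°): beam 1 = 0.5774 ≠ 1.0000 ✗
  (4.5, 2.5, 15°): beam 1 = 1.5529 ≠ 1.0000 ✗
  (4.5, 2.5, 75°): beam 1 = 3.6235 ≠ 1.0000 ✗
  …
  (6.5, 4.5, 240°): r_1=1.0000, r_2=5.6940, r_3=4.0415, r_4=3.6235, r_5=1.7321 — all match ✓
No second candidate reproduces the full scan.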